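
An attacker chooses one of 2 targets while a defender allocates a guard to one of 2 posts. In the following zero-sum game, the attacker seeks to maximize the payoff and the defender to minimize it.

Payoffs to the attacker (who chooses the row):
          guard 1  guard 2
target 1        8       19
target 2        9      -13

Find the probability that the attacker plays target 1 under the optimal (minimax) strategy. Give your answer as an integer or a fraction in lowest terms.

2/3

Row minima are 8 and -13, so the attacker's maximin is 8; column maxima are 9 and 19, so the defender's minimax is 9. These differ, so the equilibrium is in mixed strategies.
Let the attacker play target 1 with probability p. The defender is indifferent when 8p + 9(1−p) = 19p − 13(1−p), giving p = 2/3.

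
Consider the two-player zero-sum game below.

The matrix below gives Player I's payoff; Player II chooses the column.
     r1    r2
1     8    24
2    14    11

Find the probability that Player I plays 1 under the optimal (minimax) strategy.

Row minima are 8 and 11, so Player I's maximin is 11; column maxima are 14 and 24, so Player II's minimax is 14. These differ, so the equilibrium is in mixed strategies.
Let Player I play 1 with probability p. Player II is indifferent when 8p + 14(1−p) = 24p + 11(1−p), giving p = 3/19.

3/19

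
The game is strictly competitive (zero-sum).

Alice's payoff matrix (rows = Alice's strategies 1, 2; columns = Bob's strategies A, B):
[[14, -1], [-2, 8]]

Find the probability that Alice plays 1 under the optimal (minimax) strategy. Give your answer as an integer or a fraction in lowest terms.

Row minima are -1 and -2, so Alice's maximin is -1; column maxima are 14 and 8, so Bob's minimax is 8. These differ, so the equilibrium is in mixed strategies.
Let Alice play 1 with probability p. Bob is indifferent when 14p − 2(1−p) = −p + 8(1−p), giving p = 2/5.

2/5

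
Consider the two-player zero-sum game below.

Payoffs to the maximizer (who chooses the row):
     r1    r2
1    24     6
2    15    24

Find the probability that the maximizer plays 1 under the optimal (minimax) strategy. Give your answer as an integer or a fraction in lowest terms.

1/3

Row minima are 6 and 15, so the maximizer's maximin is 15; column maxima are 24 and 24, so the minimizer's minimax is 24. These differ, so the equilibrium is in mixed strategies.
Let the maximizer play 1 with probability p. The minimizer is indifferent when 24p + 15(1−p) = 6p + 24(1−p), giving p = 1/3.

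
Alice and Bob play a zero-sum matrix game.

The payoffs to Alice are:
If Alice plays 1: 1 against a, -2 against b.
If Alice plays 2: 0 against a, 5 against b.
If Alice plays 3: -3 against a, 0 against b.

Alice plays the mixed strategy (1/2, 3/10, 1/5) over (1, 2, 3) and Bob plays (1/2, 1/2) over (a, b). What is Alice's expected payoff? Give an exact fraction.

Against (1/2, 1/2), each row's expected payoff is 1: -1/2; 2: 5/2; 3: -3/2.
Taking the (1/2, 3/10, 1/5)-weighted average: (1/2)·(-1/2) + (3/10)·(5/2) + (1/5)·(-3/2) = 1/5.

1/5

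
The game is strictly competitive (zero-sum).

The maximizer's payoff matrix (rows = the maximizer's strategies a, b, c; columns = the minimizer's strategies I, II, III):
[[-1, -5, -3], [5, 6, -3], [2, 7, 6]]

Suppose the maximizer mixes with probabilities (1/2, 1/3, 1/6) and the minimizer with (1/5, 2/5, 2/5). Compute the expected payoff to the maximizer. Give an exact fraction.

Against (1/5, 2/5, 2/5), each row's expected payoff is a: -17/5; b: 11/5; c: 28/5.
Taking the (1/2, 1/3, 1/6)-weighted average: (1/2)·(-17/5) + (1/3)·(11/5) + (1/6)·(28/5) = -1/30.

-1/30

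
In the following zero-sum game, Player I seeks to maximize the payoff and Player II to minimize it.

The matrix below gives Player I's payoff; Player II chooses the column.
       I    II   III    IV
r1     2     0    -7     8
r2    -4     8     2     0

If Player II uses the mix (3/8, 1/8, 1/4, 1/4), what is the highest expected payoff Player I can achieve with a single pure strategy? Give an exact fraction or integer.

r1: (2)·(3/8) + (0)·(1/8) + (-7)·(1/4) + (8)·(1/4) = 1.
r2: (-4)·(3/8) + (8)·(1/8) + (2)·(1/4) + (0)·(1/4) = 0.
The best pure response is r1 with expected payoff 1.

1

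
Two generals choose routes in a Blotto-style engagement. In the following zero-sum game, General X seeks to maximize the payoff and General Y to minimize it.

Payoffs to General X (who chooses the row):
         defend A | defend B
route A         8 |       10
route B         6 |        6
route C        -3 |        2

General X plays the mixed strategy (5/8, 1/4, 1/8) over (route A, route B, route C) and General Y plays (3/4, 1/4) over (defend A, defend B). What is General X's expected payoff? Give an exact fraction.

211/32

Against (3/4, 1/4), each row's expected payoff is route A: 17/2; route B: 6; route C: -7/4.
Taking the (5/8, 1/4, 1/8)-weighted average: (5/8)·(17/2) + (1/4)·(6) + (1/8)·(-7/4) = 211/32.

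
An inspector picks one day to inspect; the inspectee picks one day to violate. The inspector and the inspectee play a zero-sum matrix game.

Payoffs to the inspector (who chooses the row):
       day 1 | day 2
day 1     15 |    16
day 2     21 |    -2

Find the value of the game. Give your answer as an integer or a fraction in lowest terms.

61/4

Row minima are 15 and -2, so the inspector's maximin is 15; column maxima are 21 and 16, so the inspectee's minimax is 16. These differ, so the equilibrium is in mixed strategies.
Let the inspector play day 1 with probability p. The inspectee is indifferent when 15p + 21(1−p) = 16p − 2(1−p), giving p = 23/24.
Let the inspectee play day 1 with probability q. The inspector is indifferent when 15q + 16(1−q) = 21q − 2(1−q), giving q = 3/4.
The value is 15·(3/4) + (16)·(1/4) = 61/4.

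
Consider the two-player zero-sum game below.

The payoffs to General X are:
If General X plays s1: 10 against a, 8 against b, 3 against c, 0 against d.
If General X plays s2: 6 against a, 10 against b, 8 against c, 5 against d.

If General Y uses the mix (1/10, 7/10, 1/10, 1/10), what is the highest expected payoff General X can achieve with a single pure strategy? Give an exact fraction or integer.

89/10

s1: (10)·(1/10) + (8)·(7/10) + (3)·(1/10) + (0)·(1/10) = 69/10.
s2: (6)·(1/10) + (10)·(7/10) + (8)·(1/10) + (5)·(1/10) = 89/10.
The best pure response is s2 with expected payoff 89/10.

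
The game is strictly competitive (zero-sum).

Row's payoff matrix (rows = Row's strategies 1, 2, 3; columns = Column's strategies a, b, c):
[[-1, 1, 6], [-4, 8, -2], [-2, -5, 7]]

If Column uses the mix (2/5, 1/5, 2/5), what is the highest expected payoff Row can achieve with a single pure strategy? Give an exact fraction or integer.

11/5

1: (-1)·(2/5) + (1)·(1/5) + (6)·(2/5) = 11/5.
2: (-4)·(2/5) + (8)·(1/5) + (-2)·(2/5) = -4/5.
3: (-2)·(2/5) + (-5)·(1/5) + (7)·(2/5) = 1.
The best pure response is 1 with expected payoff 11/5.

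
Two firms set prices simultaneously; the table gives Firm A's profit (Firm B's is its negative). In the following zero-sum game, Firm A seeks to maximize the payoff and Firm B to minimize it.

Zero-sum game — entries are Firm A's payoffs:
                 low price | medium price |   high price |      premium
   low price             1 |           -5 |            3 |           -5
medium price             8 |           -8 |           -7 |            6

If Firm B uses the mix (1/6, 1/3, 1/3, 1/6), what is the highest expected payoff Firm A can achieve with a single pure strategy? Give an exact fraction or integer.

-4/3

low price: (1)·(1/6) + (-5)·(1/3) + (3)·(1/3) + (-5)·(1/6) = -4/3.
medium price: (8)·(1/6) + (-8)·(1/3) + (-7)·(1/3) + (6)·(1/6) = -8/3.
The best pure response is low price with expected payoff -4/3.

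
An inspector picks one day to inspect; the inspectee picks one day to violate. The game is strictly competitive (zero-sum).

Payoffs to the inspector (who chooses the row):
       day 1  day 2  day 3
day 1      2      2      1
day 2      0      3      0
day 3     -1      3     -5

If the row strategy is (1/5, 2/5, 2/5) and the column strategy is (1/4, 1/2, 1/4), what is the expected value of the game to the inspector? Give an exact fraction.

Against (1/4, 1/2, 1/4), each row's expected payoff is day 1: 7/4; day 2: 3/2; day 3: 0.
Taking the (1/5, 2/5, 2/5)-weighted average: (1/5)·(7/4) + (2/5)·(3/2) + (2/5)·(0) = 19/20.

19/20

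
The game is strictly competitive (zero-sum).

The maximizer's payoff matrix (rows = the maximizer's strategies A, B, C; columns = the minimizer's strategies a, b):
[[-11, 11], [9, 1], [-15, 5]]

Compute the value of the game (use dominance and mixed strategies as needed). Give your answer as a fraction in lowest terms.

11/3

Row C is strictly dominated by row A, so the maximizer never plays it.
The remaining 2×2 game on (A, B) × (a, b) has no saddle point. Let the maximizer play A with probability p; indifference gives −11p + 9(1−p) = 11p + (1−p), so p = 4/15.
Similarly the minimizer's optimal q on a is 1/3, and the value is -11·(1/3) + (11)·(2/3) = 11/3.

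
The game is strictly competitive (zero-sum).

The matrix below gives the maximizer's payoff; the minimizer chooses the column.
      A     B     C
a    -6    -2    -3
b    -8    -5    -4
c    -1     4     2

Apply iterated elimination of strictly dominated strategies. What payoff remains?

Row b is strictly dominated by row a (-6>-8, -2>-5, -3>-4); eliminate b.
Column C is strictly dominated by A for the minimizer (-6<-3, -1<2); eliminate C.
Row a is strictly dominated by row c (-1>-6, 4>-2); eliminate a.
Column B is strictly dominated by A for the minimizer (-1<4); eliminate B.
Only (c, A) remains, with payoff -1.

-1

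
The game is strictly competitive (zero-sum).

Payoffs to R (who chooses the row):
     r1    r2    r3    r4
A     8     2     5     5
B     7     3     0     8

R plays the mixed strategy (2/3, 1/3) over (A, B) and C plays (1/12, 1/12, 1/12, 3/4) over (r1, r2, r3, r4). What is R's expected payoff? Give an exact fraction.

Against (1/12, 1/12, 1/12, 3/4), each row's expected payoff is A: 5; B: 41/6.
Taking the (2/3, 1/3)-weighted average: (2/3)·(5) + (1/3)·(41/6) = 101/18.

101/18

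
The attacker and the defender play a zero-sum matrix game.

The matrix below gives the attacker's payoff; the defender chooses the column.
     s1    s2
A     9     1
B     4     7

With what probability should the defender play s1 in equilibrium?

6/11

Row minima are 1 and 4, so the attacker's maximin is 4; column maxima are 9 and 7, so the defender's minimax is 7. These differ, so the equilibrium is in mixed strategies.
Let the defender play s1 with probability q. The attacker is indifferent when 9q + (1−q) = 4q + 7(1−q), giving q = 6/11.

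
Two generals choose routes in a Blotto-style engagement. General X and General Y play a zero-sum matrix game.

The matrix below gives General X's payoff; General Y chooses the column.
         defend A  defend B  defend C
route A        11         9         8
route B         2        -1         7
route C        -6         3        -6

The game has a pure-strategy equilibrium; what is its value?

8

Row minima: 8, -1, -6 → General X's maximin is 8.
Column maxima: 11, 9, 8 → General Y's minimax is 8.
They coincide at (route A, defend C), so the value is 8.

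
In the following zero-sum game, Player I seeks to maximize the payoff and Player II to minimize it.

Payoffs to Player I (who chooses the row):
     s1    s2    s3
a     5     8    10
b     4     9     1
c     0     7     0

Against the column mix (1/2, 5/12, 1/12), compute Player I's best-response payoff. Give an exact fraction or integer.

a: (5)·(1/2) + (8)·(5/12) + (10)·(1/12) = 20/3.
b: (4)·(1/2) + (9)·(5/12) + (1)·(1/12) = 35/6.
c: (0)·(1/2) + (7)·(5/12) + (0)·(1/12) = 35/12.
The best pure response is a with expected payoff 20/3.

20/3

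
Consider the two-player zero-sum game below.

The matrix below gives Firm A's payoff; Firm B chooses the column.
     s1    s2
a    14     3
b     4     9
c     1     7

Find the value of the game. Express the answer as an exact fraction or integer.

57/8

Row c is strictly dominated by row b, so Firm A never plays it.
The remaining 2×2 game on (a, b) × (s1, s2) has no saddle point. Let Firm A play a with probability p; indifference gives 14p + 4(1−p) = 3p + 9(1−p), so p = 5/16.
Similarly Firm B's optimal q on s1 is 3/8, and the value is 14·(3/8) + (3)·(5/8) = 57/8.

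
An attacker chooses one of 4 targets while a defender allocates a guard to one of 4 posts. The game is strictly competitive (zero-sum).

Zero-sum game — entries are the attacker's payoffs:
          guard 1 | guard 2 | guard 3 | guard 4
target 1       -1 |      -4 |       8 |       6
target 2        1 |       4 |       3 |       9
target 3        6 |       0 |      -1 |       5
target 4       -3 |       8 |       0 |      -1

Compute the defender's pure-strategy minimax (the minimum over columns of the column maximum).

6

The worst case (largest entry) in each column is guard 1: 6, guard 2: 8, guard 3: 8, guard 4: 9.
The best (smallest) of these is 6.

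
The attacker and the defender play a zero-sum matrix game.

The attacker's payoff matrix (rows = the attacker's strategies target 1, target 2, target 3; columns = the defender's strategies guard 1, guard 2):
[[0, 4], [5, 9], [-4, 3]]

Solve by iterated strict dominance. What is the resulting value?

5

Row target 1 is strictly dominated by row target 2 (5>0, 9>4); eliminate target 1.
Column guard 2 is strictly dominated by guard 1 for the defender (5<9, -4<3); eliminate guard 2.
Row target 3 is strictly dominated by row target 2 (5>-4); eliminate target 3.
Only (target 2, guard 1) remains, with payoff 5.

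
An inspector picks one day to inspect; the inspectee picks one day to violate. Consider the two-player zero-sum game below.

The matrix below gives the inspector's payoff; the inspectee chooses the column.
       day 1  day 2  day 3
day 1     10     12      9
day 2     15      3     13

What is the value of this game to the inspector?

129/13

Column day 1 is strictly dominated by day 3 for the inspectee (it gives the inspector more in every row).
The remaining 2×2 game on (day 1, day 2) × (day 2, day 3) has no saddle point. Let the inspector play day 1 with probability p; indifference gives 12p + 3(1−p) = 9p + 13(1−p), so p = 10/13.
Similarly the inspectee's optimal q on day 2 is 4/13, and the value is 12·(4/13) + (9)·(9/13) = 129/13.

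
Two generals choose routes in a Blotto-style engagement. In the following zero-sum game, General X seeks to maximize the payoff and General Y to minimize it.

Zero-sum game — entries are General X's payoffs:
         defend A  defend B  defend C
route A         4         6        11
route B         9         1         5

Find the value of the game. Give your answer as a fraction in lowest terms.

Column defend C is strictly dominated by defend B for General Y (it gives General X more in every row).
The remaining 2×2 game on (route A, route B) × (defend A, defend B) has no saddle point. Let General X play route A with probability p; indifference gives 4p + 9(1−p) = 6p + (1−p), so p = 4/5.
Similarly General Y's optimal q on defend A is 1/2, and the value is 4·(1/2) + (6)·(1/2) = 5.

5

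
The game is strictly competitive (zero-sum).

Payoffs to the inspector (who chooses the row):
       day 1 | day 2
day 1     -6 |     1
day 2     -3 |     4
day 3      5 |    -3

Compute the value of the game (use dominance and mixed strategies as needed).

Row day 1 is strictly dominated by row day 2, so the inspector never plays it.
The remaining 2×2 game on (day 2, day 3) × (day 1, day 2) has no saddle point. Let the inspector play day 2 with probability p; indifference gives −3p + 5(1−p) = 4p − 3(1−p), so p = 8/15.
Similarly the inspectee's optimal q on day 1 is 7/15, and the value is -3·(7/15) + (4)·(8/15) = 11/15.

11/15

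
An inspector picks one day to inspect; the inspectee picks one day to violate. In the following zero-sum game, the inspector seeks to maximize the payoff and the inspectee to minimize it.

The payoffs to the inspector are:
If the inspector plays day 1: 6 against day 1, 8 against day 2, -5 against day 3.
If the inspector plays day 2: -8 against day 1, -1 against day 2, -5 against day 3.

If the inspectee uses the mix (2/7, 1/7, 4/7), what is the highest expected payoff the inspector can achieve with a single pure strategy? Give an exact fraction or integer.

0

day 1: (6)·(2/7) + (8)·(1/7) + (-5)·(4/7) = 0.
day 2: (-8)·(2/7) + (-1)·(1/7) + (-5)·(4/7) = -37/7.
The best pure response is day 1 with expected payoff 0.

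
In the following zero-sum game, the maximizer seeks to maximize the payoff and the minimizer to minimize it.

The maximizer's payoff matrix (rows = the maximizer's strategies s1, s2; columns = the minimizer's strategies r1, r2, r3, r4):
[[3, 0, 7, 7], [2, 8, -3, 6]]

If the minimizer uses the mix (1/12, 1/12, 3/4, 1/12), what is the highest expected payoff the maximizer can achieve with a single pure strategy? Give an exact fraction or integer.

73/12

s1: (3)·(1/12) + (0)·(1/12) + (7)·(3/4) + (7)·(1/12) = 73/12.
s2: (2)·(1/12) + (8)·(1/12) + (-3)·(3/4) + (6)·(1/12) = -11/12.
The best pure response is s1 with expected payoff 73/12.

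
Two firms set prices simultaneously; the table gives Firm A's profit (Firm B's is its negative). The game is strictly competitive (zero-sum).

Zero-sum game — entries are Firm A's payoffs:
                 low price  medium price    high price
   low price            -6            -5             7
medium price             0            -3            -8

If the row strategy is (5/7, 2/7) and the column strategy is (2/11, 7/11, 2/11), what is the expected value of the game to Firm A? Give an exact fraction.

Against (2/11, 7/11, 2/11), each row's expected payoff is low price: -3; medium price: -37/11.
Taking the (5/7, 2/7)-weighted average: (5/7)·(-3) + (2/7)·(-37/11) = -239/77.

-239/77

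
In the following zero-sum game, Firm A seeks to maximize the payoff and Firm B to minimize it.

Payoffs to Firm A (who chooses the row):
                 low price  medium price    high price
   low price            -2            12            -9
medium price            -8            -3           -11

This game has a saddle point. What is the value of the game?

-9

Row minima: -9, -11 → Firm A's maximin is -9.
Column maxima: -2, 12, -9 → Firm B's minimax is -9.
They coincide at (low price, high price), so the value is -9.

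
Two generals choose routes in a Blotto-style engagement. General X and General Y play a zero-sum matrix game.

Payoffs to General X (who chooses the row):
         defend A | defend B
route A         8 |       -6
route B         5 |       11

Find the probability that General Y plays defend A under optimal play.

Row minima are -6 and 5, so General X's maximin is 5; column maxima are 8 and 11, so General Y's minimax is 8. These differ, so the equilibrium is in mixed strategies.
Let General Y play defend A with probability q. General X is indifferent when 8q − 6(1−q) = 5q + 11(1−q), giving q = 17/20.

17/20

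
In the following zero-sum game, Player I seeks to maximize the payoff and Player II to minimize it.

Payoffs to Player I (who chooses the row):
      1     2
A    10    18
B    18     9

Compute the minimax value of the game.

234/17

Row minima are 10 and 9, so Player I's maximin is 10; column maxima are 18 and 18, so Player II's minimax is 18. These differ, so the equilibrium is in mixed strategies.
Let Player I play A with probability p. Player II is indifferent when 10p + 18(1−p) = 18p + 9(1−p), giving p = 9/17.
Let Player II play 1 with probability q. Player I is indifferent when 10q + 18(1−q) = 18q + 9(1−q), giving q = 9/17.
The value is 10·(9/17) + (18)·(8/17) = 234/17.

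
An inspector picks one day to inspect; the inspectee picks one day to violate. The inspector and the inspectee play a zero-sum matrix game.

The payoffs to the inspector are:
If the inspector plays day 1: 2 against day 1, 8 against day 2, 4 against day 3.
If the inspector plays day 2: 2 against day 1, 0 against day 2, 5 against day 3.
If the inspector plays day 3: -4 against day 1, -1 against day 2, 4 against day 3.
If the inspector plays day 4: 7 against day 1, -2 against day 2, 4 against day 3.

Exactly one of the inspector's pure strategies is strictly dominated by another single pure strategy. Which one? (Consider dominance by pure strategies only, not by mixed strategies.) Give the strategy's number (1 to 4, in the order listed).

3

Compare day 3 with day 2: 2 > -4, 0 > -1, 5 > 4.
So day 2 strictly dominates day 3 for the inspector; day 3 is strictly dominated.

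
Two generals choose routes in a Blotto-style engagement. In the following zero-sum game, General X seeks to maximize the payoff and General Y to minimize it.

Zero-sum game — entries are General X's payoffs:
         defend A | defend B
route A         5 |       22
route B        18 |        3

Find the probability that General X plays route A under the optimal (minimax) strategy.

Row minima are 5 and 3, so General X's maximin is 5; column maxima are 18 and 22, so General Y's minimax is 18. These differ, so the equilibrium is in mixed strategies.
Let General X play route A with probability p. General Y is indifferent when 5p + 18(1−p) = 22p + 3(1−p), giving p = 15/32.

15/32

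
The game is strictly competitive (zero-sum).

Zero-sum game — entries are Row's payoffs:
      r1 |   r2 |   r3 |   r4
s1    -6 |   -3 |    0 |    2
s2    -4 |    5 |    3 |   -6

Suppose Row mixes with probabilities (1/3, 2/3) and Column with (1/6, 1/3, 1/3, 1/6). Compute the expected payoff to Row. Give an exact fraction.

Against (1/6, 1/3, 1/3, 1/6), each row's expected payoff is s1: -5/3; s2: 1.
Taking the (1/3, 2/3)-weighted average: (1/3)·(-5/3) + (2/3)·(1) = 1/9.

1/9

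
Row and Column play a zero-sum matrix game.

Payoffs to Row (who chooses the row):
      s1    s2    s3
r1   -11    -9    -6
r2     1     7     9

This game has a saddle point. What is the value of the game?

Row minima: -11, 1 → Row's maximin is 1.
Column maxima: 1, 7, 9 → Column's minimax is 1.
They coincide at (r2, s1), so the value is 1.

1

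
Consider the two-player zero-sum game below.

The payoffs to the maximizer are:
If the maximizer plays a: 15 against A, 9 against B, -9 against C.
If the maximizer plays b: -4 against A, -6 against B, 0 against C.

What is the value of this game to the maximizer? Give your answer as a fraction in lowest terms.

Column A is strictly dominated by B for the minimizer (it gives the maximizer more in every row).
The remaining 2×2 game on (a, b) × (B, C) has no saddle point. Let the maximizer play a with probability p; indifference gives 9p − 6(1−p) = −9p, so p = 1/4.
Similarly the minimizer's optimal q on B is 3/8, and the value is 9·(3/8) + (-9)·(5/8) = -9/4.

-9/4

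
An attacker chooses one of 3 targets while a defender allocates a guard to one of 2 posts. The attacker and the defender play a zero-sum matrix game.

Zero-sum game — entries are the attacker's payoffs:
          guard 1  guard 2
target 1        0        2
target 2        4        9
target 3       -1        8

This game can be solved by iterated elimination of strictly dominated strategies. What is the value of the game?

4

Column guard 2 is strictly dominated by guard 1 for the defender (0<2, 4<9, -1<8); eliminate guard 2.
Row target 3 is strictly dominated by row target 1 (0>-1); eliminate target 3.
Row target 1 is strictly dominated by row target 2 (4>0); eliminate target 1.
Only (target 2, guard 1) remains, with payoff 4.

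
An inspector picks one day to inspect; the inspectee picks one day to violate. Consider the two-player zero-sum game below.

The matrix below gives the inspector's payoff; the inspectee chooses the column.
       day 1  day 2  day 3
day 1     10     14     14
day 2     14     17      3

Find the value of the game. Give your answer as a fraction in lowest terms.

Column day 2 is strictly dominated by day 1 for the inspectee (it gives the inspector more in every row).
The remaining 2×2 game on (day 1, day 2) × (day 1, day 3) has no saddle point. Let the inspector play day 1 with probability p; indifference gives 10p + 14(1−p) = 14p + 3(1−p), so p = 11/15.
Similarly the inspectee's optimal q on day 1 is 11/15, and the value is 10·(11/15) + (14)·(4/15) = 166/15.

166/15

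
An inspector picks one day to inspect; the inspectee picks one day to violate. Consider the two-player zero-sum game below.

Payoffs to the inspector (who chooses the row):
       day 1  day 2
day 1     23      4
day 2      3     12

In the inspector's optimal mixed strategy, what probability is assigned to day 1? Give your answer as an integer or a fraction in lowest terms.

Row minima are 4 and 3, so the inspector's maximin is 4; column maxima are 23 and 12, so the inspectee's minimax is 12. These differ, so the equilibrium is in mixed strategies.
Let the inspector play day 1 with probability p. The inspectee is indifferent when 23p + 3(1−p) = 4p + 12(1−p), giving p = 9/28.

9/28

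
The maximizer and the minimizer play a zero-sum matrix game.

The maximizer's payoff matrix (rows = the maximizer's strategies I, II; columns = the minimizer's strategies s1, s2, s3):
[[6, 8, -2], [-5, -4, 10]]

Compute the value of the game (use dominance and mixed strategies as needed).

Column s2 is strictly dominated by s1 for the minimizer (it gives the maximizer more in every row).
The remaining 2×2 game on (I, II) × (s1, s3) has no saddle point. Let the maximizer play I with probability p; indifference gives 6p − 5(1−p) = −2p + 10(1−p), so p = 15/23.
Similarly the minimizer's optimal q on s1 is 12/23, and the value is 6·(12/23) + (-2)·(11/23) = 50/23.

50/23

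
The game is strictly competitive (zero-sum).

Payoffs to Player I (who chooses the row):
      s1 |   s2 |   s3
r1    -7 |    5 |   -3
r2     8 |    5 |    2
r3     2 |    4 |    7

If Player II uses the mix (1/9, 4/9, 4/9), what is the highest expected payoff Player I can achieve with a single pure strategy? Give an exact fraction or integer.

r1: (-7)·(1/9) + (5)·(4/9) + (-3)·(4/9) = 1/9.
r2: (8)·(1/9) + (5)·(4/9) + (2)·(4/9) = 4.
r3: (2)·(1/9) + (4)·(4/9) + (7)·(4/9) = 46/9.
The best pure response is r3 with expected payoff 46/9.

46/9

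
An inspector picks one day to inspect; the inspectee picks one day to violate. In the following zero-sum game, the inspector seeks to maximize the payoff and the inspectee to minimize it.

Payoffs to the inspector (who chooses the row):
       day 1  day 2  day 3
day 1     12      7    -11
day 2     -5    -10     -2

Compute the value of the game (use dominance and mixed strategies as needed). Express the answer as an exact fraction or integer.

Column day 1 is strictly dominated by day 2 for the inspectee (it gives the inspector more in every row).
The remaining 2×2 game on (day 1, day 2) × (day 2, day 3) has no saddle point. Let the inspector play day 1 with probability p; indifference gives 7p − 10(1−p) = −11p − 2(1−p), so p = 4/13.
Similarly the inspectee's optimal q on day 2 is 9/26, and the value is 7·(9/26) + (-11)·(17/26) = -62/13.

-62/13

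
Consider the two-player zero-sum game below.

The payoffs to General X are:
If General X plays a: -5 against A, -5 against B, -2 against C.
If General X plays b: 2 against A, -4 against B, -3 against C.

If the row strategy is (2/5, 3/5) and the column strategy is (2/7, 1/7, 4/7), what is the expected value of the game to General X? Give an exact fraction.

-82/35

Against (2/7, 1/7, 4/7), each row's expected payoff is a: -23/7; b: -12/7.
Taking the (2/5, 3/5)-weighted average: (2/5)·(-23/7) + (3/5)·(-12/7) = -82/35.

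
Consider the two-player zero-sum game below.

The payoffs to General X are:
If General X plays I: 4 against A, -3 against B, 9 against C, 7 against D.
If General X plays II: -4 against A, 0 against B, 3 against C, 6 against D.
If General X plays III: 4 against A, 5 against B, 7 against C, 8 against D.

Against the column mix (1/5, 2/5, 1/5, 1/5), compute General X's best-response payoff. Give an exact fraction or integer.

29/5

I: (4)·(1/5) + (-3)·(2/5) + (9)·(1/5) + (7)·(1/5) = 14/5.
II: (-4)·(1/5) + (0)·(2/5) + (3)·(1/5) + (6)·(1/5) = 1.
III: (4)·(1/5) + (5)·(2/5) + (7)·(1/5) + (8)·(1/5) = 29/5.
The best pure response is III with expected payoff 29/5.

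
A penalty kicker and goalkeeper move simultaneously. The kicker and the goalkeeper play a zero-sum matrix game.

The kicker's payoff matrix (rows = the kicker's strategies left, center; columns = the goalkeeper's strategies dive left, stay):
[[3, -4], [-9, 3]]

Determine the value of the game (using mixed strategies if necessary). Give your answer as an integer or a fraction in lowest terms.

Row minima are -4 and -9, so the kicker's maximin is -4; column maxima are 3 and 3, so the goalkeeper's minimax is 3. These differ, so the equilibrium is in mixed strategies.
Let the kicker play left with probability p. The goalkeeper is indifferent when 3p − 9(1−p) = −4p + 3(1−p), giving p = 12/19.
Let the goalkeeper play dive left with probability q. The kicker is indifferent when 3q − 4(1−q) = −9q + 3(1−q), giving q = 7/19.
The value is 3·(7/19) + (-4)·(12/19) = -27/19.

-27/19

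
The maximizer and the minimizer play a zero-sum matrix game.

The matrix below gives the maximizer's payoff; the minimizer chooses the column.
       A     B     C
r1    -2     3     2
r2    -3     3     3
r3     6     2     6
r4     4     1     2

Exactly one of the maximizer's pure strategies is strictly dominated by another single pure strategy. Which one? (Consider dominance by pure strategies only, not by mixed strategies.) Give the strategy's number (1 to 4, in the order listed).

Compare r4 with r3: 6 > 4, 2 > 1, 6 > 2.
So r3 strictly dominates r4 for the maximizer; r4 is strictly dominated.

4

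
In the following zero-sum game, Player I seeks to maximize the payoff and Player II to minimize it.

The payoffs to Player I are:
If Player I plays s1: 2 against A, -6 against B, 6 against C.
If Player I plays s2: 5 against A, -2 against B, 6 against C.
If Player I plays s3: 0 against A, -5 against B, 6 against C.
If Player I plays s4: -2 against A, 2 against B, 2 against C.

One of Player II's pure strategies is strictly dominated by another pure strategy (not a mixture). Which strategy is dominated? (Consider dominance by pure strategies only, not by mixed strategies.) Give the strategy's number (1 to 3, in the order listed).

3

Player II prefers columns that give Player I less. Compare C with A: 2 < 6, 5 < 6, 0 < 6, -2 < 2.
So A strictly dominates C for Player II; C is strictly dominated.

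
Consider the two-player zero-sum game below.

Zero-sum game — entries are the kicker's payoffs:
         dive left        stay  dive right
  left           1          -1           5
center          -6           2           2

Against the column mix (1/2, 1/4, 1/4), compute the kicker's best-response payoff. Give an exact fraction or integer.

left: (1)·(1/2) + (-1)·(1/4) + (5)·(1/4) = 3/2.
center: (-6)·(1/2) + (2)·(1/4) + (2)·(1/4) = -2.
The best pure response is left with expected payoff 3/2.

3/2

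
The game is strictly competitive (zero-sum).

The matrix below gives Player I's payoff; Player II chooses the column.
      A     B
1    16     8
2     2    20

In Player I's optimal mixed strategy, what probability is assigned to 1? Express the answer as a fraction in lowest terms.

9/13

Row minima are 8 and 2, so Player I's maximin is 8; column maxima are 16 and 20, so Player II's minimax is 16. These differ, so the equilibrium is in mixed strategies.
Let Player I play 1 with probability p. Player II is indifferent when 16p + 2(1−p) = 8p + 20(1−p), giving p = 9/13.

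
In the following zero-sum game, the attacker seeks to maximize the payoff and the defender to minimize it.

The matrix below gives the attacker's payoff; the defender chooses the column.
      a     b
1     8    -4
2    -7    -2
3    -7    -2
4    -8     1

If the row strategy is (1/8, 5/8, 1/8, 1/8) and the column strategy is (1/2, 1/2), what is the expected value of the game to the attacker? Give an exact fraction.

Against (1/2, 1/2), each row's expected payoff is 1: 2; 2: -9/2; 3: -9/2; 4: -7/2.
Taking the (1/8, 5/8, 1/8, 1/8)-weighted average: (1/8)·(2) + (5/8)·(-9/2) + (1/8)·(-9/2) + (1/8)·(-7/2) = -57/16.

-57/16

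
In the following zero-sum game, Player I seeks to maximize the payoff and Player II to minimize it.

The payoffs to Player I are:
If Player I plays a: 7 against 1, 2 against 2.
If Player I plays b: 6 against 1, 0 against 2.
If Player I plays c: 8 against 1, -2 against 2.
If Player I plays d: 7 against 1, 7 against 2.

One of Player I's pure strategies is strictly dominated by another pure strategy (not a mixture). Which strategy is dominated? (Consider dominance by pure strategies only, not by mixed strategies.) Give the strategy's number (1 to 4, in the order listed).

2

Compare b with a: 7 > 6, 2 > 0.
So a strictly dominates b for Player I; b is strictly dominated.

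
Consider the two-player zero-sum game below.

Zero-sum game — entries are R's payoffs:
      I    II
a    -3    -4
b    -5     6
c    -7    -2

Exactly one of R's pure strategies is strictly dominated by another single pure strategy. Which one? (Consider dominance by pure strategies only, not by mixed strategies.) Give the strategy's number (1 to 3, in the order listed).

3

Compare c with b: -5 > -7, 6 > -2.
So b strictly dominates c for R; c is strictly dominated.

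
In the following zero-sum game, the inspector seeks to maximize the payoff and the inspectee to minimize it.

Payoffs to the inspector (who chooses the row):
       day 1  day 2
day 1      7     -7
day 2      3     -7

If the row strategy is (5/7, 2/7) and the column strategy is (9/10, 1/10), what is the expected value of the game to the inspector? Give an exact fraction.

Against (9/10, 1/10), each row's expected payoff is day 1: 28/5; day 2: 2.
Taking the (5/7, 2/7)-weighted average: (5/7)·(28/5) + (2/7)·(2) = 32/7.

32/7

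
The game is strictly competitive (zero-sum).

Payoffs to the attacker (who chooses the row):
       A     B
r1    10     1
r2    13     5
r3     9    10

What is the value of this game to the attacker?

Row r1 is strictly dominated by row r2, so the attacker never plays it.
The remaining 2×2 game on (r2, r3) × (A, B) has no saddle point. Let the attacker play r2 with probability p; indifference gives 13p + 9(1−p) = 5p + 10(1−p), so p = 1/9.
Similarly the defender's optimal q on A is 5/9, and the value is 13·(5/9) + (5)·(4/9) = 85/9.

85/9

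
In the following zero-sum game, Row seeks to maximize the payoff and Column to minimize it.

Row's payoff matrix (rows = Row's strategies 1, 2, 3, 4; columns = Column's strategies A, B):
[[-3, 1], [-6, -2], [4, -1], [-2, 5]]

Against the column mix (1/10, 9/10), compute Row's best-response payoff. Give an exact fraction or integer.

43/10

1: (-3)·(1/10) + (1)·(9/10) = 3/5.
2: (-6)·(1/10) + (-2)·(9/10) = -12/5.
3: (4)·(1/10) + (-1)·(9/10) = -1/2.
4: (-2)·(1/10) + (5)·(9/10) = 43/10.
The best pure response is 4 with expected payoff 43/10.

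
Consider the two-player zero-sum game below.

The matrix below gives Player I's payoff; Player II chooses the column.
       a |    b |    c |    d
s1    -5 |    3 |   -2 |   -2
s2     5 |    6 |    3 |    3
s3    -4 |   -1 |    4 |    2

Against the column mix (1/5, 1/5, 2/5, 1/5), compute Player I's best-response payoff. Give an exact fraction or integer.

s1: (-5)·(1/5) + (3)·(1/5) + (-2)·(2/5) + (-2)·(1/5) = -8/5.
s2: (5)·(1/5) + (6)·(1/5) + (3)·(2/5) + (3)·(1/5) = 4.
s3: (-4)·(1/5) + (-1)·(1/5) + (4)·(2/5) + (2)·(1/5) = 1.
The best pure response is s2 with expected payoff 4.

4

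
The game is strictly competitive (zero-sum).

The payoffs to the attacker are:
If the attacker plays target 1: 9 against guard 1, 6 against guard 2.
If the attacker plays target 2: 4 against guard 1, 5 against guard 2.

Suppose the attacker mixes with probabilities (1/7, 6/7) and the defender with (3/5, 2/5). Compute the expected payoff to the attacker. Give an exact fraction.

Against (3/5, 2/5), each row's expected payoff is target 1: 39/5; target 2: 22/5.
Taking the (1/7, 6/7)-weighted average: (1/7)·(39/5) + (6/7)·(22/5) = 171/35.

171/35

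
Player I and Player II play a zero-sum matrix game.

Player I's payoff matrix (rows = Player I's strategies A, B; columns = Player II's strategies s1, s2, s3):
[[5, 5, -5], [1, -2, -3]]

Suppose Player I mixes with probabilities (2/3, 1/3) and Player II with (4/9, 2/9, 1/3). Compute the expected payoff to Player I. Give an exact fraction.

Against (4/9, 2/9, 1/3), each row's expected payoff is A: 5/3; B: -1.
Taking the (2/3, 1/3)-weighted average: (2/3)·(5/3) + (1/3)·(-1) = 7/9.

7/9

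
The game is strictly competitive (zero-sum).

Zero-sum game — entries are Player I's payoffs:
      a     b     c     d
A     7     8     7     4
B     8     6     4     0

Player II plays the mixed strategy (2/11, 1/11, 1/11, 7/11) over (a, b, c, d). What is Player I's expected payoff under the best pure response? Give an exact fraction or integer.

A: (7)·(2/11) + (8)·(1/11) + (7)·(1/11) + (4)·(7/11) = 57/11.
B: (8)·(2/11) + (6)·(1/11) + (4)·(1/11) + (0)·(7/11) = 26/11.
The best pure response is A with expected payoff 57/11.

57/11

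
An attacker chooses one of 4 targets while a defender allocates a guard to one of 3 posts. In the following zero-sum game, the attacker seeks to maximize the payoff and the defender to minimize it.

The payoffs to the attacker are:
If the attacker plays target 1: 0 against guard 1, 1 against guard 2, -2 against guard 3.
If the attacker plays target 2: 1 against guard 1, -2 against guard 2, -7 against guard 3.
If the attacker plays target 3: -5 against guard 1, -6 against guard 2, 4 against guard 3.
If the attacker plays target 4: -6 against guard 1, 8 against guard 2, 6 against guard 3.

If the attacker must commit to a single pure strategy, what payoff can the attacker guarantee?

The worst-case payoff for each row is target 1: -2, target 2: -7, target 3: -6, target 4: -6.
The best of these is -2.

-2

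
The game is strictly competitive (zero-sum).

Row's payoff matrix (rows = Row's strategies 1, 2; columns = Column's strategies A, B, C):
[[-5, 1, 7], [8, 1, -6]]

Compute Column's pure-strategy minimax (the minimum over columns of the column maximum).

The worst case (largest entry) in each column is A: 8, B: 1, C: 7.
The best (smallest) of these is 1.

1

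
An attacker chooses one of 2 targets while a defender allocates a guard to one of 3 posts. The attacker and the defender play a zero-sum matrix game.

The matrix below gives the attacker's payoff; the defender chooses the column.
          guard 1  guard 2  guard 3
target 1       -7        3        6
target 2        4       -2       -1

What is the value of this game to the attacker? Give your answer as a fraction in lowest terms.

-1/8

Column guard 3 is strictly dominated by guard 2 for the defender (it gives the attacker more in every row).
The remaining 2×2 game on (target 1, target 2) × (guard 1, guard 2) has no saddle point. Let the attacker play target 1 with probability p; indifference gives −7p + 4(1−p) = 3p − 2(1−p), so p = 3/8.
Similarly the defender's optimal q on guard 1 is 5/16, and the value is -7·(5/16) + (3)·(11/16) = -1/8.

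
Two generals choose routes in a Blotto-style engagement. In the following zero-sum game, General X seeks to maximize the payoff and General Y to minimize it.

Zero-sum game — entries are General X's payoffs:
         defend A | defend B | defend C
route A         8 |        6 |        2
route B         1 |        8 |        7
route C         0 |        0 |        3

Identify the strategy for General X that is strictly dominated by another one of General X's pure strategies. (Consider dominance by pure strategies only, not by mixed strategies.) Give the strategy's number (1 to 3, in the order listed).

Compare route C with route B: 1 > 0, 8 > 0, 7 > 3.
So route B strictly dominates route C for General X; route C is strictly dominated.

3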